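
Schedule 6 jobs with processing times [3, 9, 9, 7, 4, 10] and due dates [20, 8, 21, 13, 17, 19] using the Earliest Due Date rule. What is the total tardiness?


Sort by due date (EDD order): [(9, 8), (7, 13), (4, 17), (10, 19), (3, 20), (9, 21)]
Compute completion times and tardiness:
  Job 1: p=9, d=8, C=9, tardiness=max(0,9-8)=1
  Job 2: p=7, d=13, C=16, tardiness=max(0,16-13)=3
  Job 3: p=4, d=17, C=20, tardiness=max(0,20-17)=3
  Job 4: p=10, d=19, C=30, tardiness=max(0,30-19)=11
  Job 5: p=3, d=20, C=33, tardiness=max(0,33-20)=13
  Job 6: p=9, d=21, C=42, tardiness=max(0,42-21)=21
Total tardiness = 52

52


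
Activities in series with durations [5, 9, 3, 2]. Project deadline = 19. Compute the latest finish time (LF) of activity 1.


LF(activity 1) = deadline - sum of successor durations
Successors: activities 2 through 4 with durations [9, 3, 2]
Sum of successor durations = 14
LF = 19 - 14 = 5

5


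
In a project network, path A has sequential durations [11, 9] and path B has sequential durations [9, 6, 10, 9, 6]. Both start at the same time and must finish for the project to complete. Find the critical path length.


Path A total = 11 + 9 = 20
Path B total = 9 + 6 + 10 + 9 + 6 = 40
Critical path = longest path = max(20, 40) = 40

40


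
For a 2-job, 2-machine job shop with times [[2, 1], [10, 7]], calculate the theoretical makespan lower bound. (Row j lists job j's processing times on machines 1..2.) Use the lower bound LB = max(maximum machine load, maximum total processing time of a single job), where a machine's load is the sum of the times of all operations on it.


Machine loads:
  Machine 1: 2 + 10 = 12
  Machine 2: 1 + 7 = 8
Max machine load = 12
Job totals:
  Job 1: 3
  Job 2: 17
Max job total = 17
Lower bound = max(12, 17) = 17

17


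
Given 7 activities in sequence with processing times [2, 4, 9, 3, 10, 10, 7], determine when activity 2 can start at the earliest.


Activity 2 starts after activities 1 through 1 complete.
Predecessor durations: [2]
ES = 2 = 2

2


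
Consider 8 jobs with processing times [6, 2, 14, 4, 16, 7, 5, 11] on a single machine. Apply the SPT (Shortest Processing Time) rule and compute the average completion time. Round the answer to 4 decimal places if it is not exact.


Sort jobs by processing time (SPT order): [2, 4, 5, 6, 7, 11, 14, 16]
Compute completion times sequentially:
  Job 1: processing = 2, completes at 2
  Job 2: processing = 4, completes at 6
  Job 3: processing = 5, completes at 11
  Job 4: processing = 6, completes at 17
  Job 5: processing = 7, completes at 24
  Job 6: processing = 11, completes at 35
  Job 7: processing = 14, completes at 49
  Job 8: processing = 16, completes at 65
Sum of completion times = 209
Average completion time = 209/8 = 26.125

26.125


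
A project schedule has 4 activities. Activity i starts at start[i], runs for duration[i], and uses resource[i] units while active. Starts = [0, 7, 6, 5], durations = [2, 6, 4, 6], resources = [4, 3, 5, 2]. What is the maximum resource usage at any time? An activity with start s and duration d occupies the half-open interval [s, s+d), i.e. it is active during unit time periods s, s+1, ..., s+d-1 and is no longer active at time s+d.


Each activity i is active on [start_i, start_i + duration_i).
Compute total resource usage per time slot:
  t=0: active resources = [4], total = 4
  t=1: active resources = [4], total = 4
  t=2: active resources = [], total = 0
  t=3: active resources = [], total = 0
  t=4: active resources = [], total = 0
  t=5: active resources = [2], total = 2
  t=6: active resources = [5, 2], total = 7
  t=7: active resources = [3, 5, 2], total = 10
  t=8: active resources = [3, 5, 2], total = 10
  t=9: active resources = [3, 5, 2], total = 10
  t=10: active resources = [3, 2], total = 5
  t=11: active resources = [3], total = 3
  t=12: active resources = [3], total = 3
Peak resource demand = 10

10


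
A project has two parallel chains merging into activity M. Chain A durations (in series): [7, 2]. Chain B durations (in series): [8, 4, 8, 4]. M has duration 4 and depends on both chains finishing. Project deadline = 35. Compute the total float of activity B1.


Forward pass: ES(B1) = sum of predecessors on chain B = 0
EF = ES + duration = 0 + 8 = 8
Backward pass: LF(M) = deadline = 35; LS(M) = 35 - 4 = 31
LF(B1) = LS(M) - sum(successors on chain B) = 31 - 16 = 15
LS = LF - duration = 15 - 8 = 7
Total float = LS - ES = 7 - 0 = 7

7


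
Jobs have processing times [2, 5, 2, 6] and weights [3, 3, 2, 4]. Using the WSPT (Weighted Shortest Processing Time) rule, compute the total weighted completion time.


Compute p/w ratios and sort ascending (WSPT): [(2, 3), (2, 2), (6, 4), (5, 3)]
Compute weighted completion times:
  Job (p=2,w=3): C=2, w*C=3*2=6
  Job (p=2,w=2): C=4, w*C=2*4=8
  Job (p=6,w=4): C=10, w*C=4*10=40
  Job (p=5,w=3): C=15, w*C=3*15=45
Total weighted completion time = 99

99


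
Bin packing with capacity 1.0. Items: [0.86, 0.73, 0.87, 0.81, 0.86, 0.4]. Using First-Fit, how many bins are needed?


Place items sequentially using First-Fit:
  Item 0.86 -> new Bin 1
  Item 0.73 -> new Bin 2
  Item 0.87 -> new Bin 3
  Item 0.81 -> new Bin 4
  Item 0.86 -> new Bin 5
  Item 0.4 -> new Bin 6
Total bins used = 6

6


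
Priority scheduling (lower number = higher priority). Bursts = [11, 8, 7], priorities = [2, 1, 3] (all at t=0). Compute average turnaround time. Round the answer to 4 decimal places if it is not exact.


Sort by priority (ascending = highest first):
Order: [(1, 8), (2, 11), (3, 7)]
Completion times:
  Priority 1, burst=8, C=8
  Priority 2, burst=11, C=19
  Priority 3, burst=7, C=26
Average turnaround = 53/3 = 17.6667

17.6667


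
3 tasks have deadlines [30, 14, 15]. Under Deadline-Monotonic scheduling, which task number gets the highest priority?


Sort tasks by relative deadline (ascending):
  Task 2: deadline = 14
  Task 3: deadline = 15
  Task 1: deadline = 30
Priority order (highest first): [2, 3, 1]
Highest priority task = 2

2


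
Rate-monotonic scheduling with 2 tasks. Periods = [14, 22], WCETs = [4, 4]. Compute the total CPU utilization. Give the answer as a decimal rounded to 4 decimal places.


Compute individual utilizations (exact fractions):
  Task 1: C/T = 4/14 = 2/7 (approx. 0.2857)
  Task 2: C/T = 4/22 = 2/11 (approx. 0.1818)
Total utilization U = 2/7 + 2/11 = 36/77
Rounded to 4 decimal places: U = 0.4675
RM (Liu & Layland) bound for 2 tasks = 0.828427; compare with U = 36/77 (approx. 0.467532)
U <= bound, so schedulable by RM sufficient condition.

0.4675


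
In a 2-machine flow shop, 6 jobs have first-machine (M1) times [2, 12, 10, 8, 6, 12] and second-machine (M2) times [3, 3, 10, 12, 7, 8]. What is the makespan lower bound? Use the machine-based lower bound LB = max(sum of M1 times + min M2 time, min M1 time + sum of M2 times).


LB1 = sum(M1 times) + min(M2 times) = 50 + 3 = 53
LB2 = min(M1 times) + sum(M2 times) = 2 + 43 = 45
Lower bound = max(LB1, LB2) = max(53, 45) = 53

53


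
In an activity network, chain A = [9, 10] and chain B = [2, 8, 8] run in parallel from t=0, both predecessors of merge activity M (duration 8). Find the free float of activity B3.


ES(B3) = sum of predecessors on chain B = 10
EF(B3) = ES + duration = 10 + 8 = 18
Successor of B3 is M. ES(M) = max(sum(A), sum(B)) = max(19, 18) = 19
Free float = ES(successor) - EF(current) = 19 - 18 = 1

1


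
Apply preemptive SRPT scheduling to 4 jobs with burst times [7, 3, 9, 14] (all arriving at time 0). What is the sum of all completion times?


Since all jobs arrive at t=0, SRPT equals SPT ordering.
SPT order: [3, 7, 9, 14]
Completion times:
  Job 1: p=3, C=3
  Job 2: p=7, C=10
  Job 3: p=9, C=19
  Job 4: p=14, C=33
Total completion time = 3 + 10 + 19 + 33 = 65

65


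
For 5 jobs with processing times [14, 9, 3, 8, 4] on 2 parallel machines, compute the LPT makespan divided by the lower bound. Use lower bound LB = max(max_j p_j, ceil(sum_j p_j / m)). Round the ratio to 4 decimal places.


LPT order: [14, 9, 8, 4, 3]
Machine loads after assignment: [18, 20]
LPT makespan = 20
Lower bound = max(max_job, ceil(total/2)) = max(14, 19) = 19
Ratio = 20 / 19 = 1.0526

1.0526


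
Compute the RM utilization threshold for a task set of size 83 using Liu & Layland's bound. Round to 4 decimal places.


Compute 2^(1/83) = 1.0083861392
Subtract 1: 1.0083861392 - 1 = 0.0083861392
Multiply by n: 83 * 0.0083861392 = 0.6960495536
Round to 4 dp: 0.6960

0.6960


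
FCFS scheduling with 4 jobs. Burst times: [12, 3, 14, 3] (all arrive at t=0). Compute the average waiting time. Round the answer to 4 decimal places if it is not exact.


FCFS order (as given): [12, 3, 14, 3]
Waiting times:
  Job 1: wait = 0
  Job 2: wait = 12
  Job 3: wait = 15
  Job 4: wait = 29
Sum of waiting times = 56
Average waiting time = 56/4 = 14.0

14.0


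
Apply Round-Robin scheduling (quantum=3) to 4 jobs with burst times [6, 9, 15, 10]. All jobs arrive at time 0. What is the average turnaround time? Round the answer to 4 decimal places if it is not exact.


Time quantum = 3
Execution trace:
  J1 runs 3 units, time = 3
  J2 runs 3 units, time = 6
  J3 runs 3 units, time = 9
  J4 runs 3 units, time = 12
  J1 runs 3 units, time = 15
  J2 runs 3 units, time = 18
  J3 runs 3 units, time = 21
  J4 runs 3 units, time = 24
  J2 runs 3 units, time = 27
  J3 runs 3 units, time = 30
  J4 runs 3 units, time = 33
  J3 runs 3 units, time = 36
  J4 runs 1 units, time = 37
  J3 runs 3 units, time = 40
Finish times: [15, 27, 40, 37]
Average turnaround = 119/4 = 29.75

29.75


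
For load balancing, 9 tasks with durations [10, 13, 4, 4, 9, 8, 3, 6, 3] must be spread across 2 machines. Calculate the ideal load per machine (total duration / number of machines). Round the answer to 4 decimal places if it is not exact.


Total processing time = 10 + 13 + 4 + 4 + 9 + 8 + 3 + 6 + 3 = 60
Number of machines = 2
Ideal balanced load = 60 / 2 = 30.0

30.0


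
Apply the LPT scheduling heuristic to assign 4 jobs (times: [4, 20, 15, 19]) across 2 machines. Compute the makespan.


Sort jobs in decreasing order (LPT): [20, 19, 15, 4]
Assign each job to the least loaded machine:
  Machine 1: jobs [20, 4], load = 24
  Machine 2: jobs [19, 15], load = 34
Makespan = max load = 34

34


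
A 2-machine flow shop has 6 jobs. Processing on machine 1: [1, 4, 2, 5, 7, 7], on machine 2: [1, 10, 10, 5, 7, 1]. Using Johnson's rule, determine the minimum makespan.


Apply Johnson's rule:
  Group 1 (a <= b): [(1, 1, 1), (3, 2, 10), (2, 4, 10), (4, 5, 5), (5, 7, 7)]
  Group 2 (a > b): [(6, 7, 1)]
Optimal job order: [1, 3, 2, 4, 5, 6]
Schedule:
  Job 1: M1 done at 1, M2 done at 2
  Job 3: M1 done at 3, M2 done at 13
  Job 2: M1 done at 7, M2 done at 23
  Job 4: M1 done at 12, M2 done at 28
  Job 5: M1 done at 19, M2 done at 35
  Job 6: M1 done at 26, M2 done at 36
Makespan = 36

36


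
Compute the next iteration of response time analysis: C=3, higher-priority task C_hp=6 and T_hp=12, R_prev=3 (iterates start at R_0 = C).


R_next = C + ceil(R_prev / T_hp) * C_hp
ceil(3 / 12) = ceil(0.25) = 1
Interference = 1 * 6 = 6
R_next = 3 + 6 = 9

9


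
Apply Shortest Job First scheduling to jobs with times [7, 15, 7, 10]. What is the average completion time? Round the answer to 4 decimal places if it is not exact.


SJF order (ascending): [7, 7, 10, 15]
Completion times:
  Job 1: burst=7, C=7
  Job 2: burst=7, C=14
  Job 3: burst=10, C=24
  Job 4: burst=15, C=39
Average completion = 84/4 = 21.0

21.0


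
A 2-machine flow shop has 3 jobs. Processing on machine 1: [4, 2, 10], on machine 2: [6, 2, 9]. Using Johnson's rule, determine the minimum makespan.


Apply Johnson's rule:
  Group 1 (a <= b): [(2, 2, 2), (1, 4, 6)]
  Group 2 (a > b): [(3, 10, 9)]
Optimal job order: [2, 1, 3]
Schedule:
  Job 2: M1 done at 2, M2 done at 4
  Job 1: M1 done at 6, M2 done at 12
  Job 3: M1 done at 16, M2 done at 25
Makespan = 25

25


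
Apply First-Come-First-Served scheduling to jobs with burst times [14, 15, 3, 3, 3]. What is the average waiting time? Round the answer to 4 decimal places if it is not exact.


FCFS order (as given): [14, 15, 3, 3, 3]
Waiting times:
  Job 1: wait = 0
  Job 2: wait = 14
  Job 3: wait = 29
  Job 4: wait = 32
  Job 5: wait = 35
Sum of waiting times = 110
Average waiting time = 110/5 = 22.0

22.0


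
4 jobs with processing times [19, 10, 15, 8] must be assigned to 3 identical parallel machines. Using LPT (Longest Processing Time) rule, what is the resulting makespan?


Sort jobs in decreasing order (LPT): [19, 15, 10, 8]
Assign each job to the least loaded machine:
  Machine 1: jobs [19], load = 19
  Machine 2: jobs [15], load = 15
  Machine 3: jobs [10, 8], load = 18
Makespan = max load = 19

19


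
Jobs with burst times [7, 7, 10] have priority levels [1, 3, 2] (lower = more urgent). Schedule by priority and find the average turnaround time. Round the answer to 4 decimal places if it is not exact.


Sort by priority (ascending = highest first):
Order: [(1, 7), (2, 10), (3, 7)]
Completion times:
  Priority 1, burst=7, C=7
  Priority 2, burst=10, C=17
  Priority 3, burst=7, C=24
Average turnaround = 48/3 = 16.0

16.0


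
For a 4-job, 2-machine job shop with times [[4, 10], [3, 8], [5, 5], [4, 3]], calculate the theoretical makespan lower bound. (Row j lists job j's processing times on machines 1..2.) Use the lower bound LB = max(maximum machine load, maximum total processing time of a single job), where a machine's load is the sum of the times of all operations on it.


Machine loads:
  Machine 1: 4 + 3 + 5 + 4 = 16
  Machine 2: 10 + 8 + 5 + 3 = 26
Max machine load = 26
Job totals:
  Job 1: 14
  Job 2: 11
  Job 3: 10
  Job 4: 7
Max job total = 14
Lower bound = max(26, 14) = 26

26


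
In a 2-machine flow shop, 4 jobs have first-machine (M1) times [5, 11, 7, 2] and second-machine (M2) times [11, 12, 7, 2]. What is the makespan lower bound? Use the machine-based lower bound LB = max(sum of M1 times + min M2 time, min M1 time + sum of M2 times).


LB1 = sum(M1 times) + min(M2 times) = 25 + 2 = 27
LB2 = min(M1 times) + sum(M2 times) = 2 + 32 = 34
Lower bound = max(LB1, LB2) = max(27, 34) = 34

34


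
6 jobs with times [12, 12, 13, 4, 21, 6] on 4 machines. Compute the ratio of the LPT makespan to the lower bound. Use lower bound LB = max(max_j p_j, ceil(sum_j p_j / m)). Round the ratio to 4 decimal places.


LPT order: [21, 13, 12, 12, 6, 4]
Machine loads after assignment: [21, 13, 18, 16]
LPT makespan = 21
Lower bound = max(max_job, ceil(total/4)) = max(21, 17) = 21
Ratio = 21 / 21 = 1.0

1.0


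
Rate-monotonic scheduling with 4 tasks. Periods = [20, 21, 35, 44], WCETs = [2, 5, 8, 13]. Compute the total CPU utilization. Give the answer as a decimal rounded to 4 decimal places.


Compute individual utilizations (exact fractions):
  Task 1: C/T = 2/20 = 1/10 (approx. 0.1)
  Task 2: C/T = 5/21 (approx. 0.2381)
  Task 3: C/T = 8/35 (approx. 0.2286)
  Task 4: C/T = 13/44 (approx. 0.2955)
Total utilization U = 1/10 + 5/21 + 8/35 + 13/44 = 569/660
Rounded to 4 decimal places: U = 0.8621
RM (Liu & Layland) bound for 4 tasks = 0.756828; compare with U = 569/660 (approx. 0.862121)
bound < U <= 1, so the RM sufficient condition is not met (inconclusive; an exact test such as response-time analysis is needed).

0.8621


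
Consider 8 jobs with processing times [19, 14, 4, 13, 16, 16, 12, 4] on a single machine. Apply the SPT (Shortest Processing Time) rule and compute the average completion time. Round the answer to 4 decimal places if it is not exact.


Sort jobs by processing time (SPT order): [4, 4, 12, 13, 14, 16, 16, 19]
Compute completion times sequentially:
  Job 1: processing = 4, completes at 4
  Job 2: processing = 4, completes at 8
  Job 3: processing = 12, completes at 20
  Job 4: processing = 13, completes at 33
  Job 5: processing = 14, completes at 47
  Job 6: processing = 16, completes at 63
  Job 7: processing = 16, completes at 79
  Job 8: processing = 19, completes at 98
Sum of completion times = 352
Average completion time = 352/8 = 44.0

44.0


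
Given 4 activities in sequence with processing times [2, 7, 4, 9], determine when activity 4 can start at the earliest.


Activity 4 starts after activities 1 through 3 complete.
Predecessor durations: [2, 7, 4]
ES = 2 + 7 + 4 = 13

13


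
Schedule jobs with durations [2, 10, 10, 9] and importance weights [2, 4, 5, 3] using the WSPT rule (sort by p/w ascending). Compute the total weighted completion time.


Compute p/w ratios and sort ascending (WSPT): [(2, 2), (10, 5), (10, 4), (9, 3)]
Compute weighted completion times:
  Job (p=2,w=2): C=2, w*C=2*2=4
  Job (p=10,w=5): C=12, w*C=5*12=60
  Job (p=10,w=4): C=22, w*C=4*22=88
  Job (p=9,w=3): C=31, w*C=3*31=93
Total weighted completion time = 245

245


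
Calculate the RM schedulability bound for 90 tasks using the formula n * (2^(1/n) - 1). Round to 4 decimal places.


Compute 2^(1/90) = 1.0077313692
Subtract 1: 1.0077313692 - 1 = 0.0077313692
Multiply by n: 90 * 0.0077313692 = 0.6958232280
Round to 4 dp: 0.6958

0.6958


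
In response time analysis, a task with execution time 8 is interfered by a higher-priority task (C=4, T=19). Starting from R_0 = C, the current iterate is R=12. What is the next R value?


R_next = C + ceil(R_prev / T_hp) * C_hp
ceil(12 / 19) = ceil(0.6316) = 1
Interference = 1 * 4 = 4
R_next = 8 + 4 = 12
R_next = R_prev, so the iteration has converged (response time = 12).

12


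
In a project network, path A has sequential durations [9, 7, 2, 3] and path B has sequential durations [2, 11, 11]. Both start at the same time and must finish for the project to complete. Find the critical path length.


Path A total = 9 + 7 + 2 + 3 = 21
Path B total = 2 + 11 + 11 = 24
Critical path = longest path = max(21, 24) = 24

24


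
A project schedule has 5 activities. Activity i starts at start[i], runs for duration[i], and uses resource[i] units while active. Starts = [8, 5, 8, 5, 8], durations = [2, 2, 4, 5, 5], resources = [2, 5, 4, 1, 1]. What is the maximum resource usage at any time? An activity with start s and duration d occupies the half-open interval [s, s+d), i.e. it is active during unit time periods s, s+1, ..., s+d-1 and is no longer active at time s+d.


Each activity i is active on [start_i, start_i + duration_i).
Compute total resource usage per time slot:
  t=0: active resources = [], total = 0
  t=1: active resources = [], total = 0
  t=2: active resources = [], total = 0
  t=3: active resources = [], total = 0
  t=4: active resources = [], total = 0
  t=5: active resources = [5, 1], total = 6
  t=6: active resources = [5, 1], total = 6
  t=7: active resources = [1], total = 1
  t=8: active resources = [2, 4, 1, 1], total = 8
  t=9: active resources = [2, 4, 1, 1], total = 8
  t=10: active resources = [4, 1], total = 5
  t=11: active resources = [4, 1], total = 5
  t=12: active resources = [1], total = 1
Peak resource demand = 8

8


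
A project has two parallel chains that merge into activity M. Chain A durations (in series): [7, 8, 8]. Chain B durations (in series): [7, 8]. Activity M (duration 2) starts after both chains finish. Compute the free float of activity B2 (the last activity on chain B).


ES(B2) = sum of predecessors on chain B = 7
EF(B2) = ES + duration = 7 + 8 = 15
Successor of B2 is M. ES(M) = max(sum(A), sum(B)) = max(23, 15) = 23
Free float = ES(successor) - EF(current) = 23 - 15 = 8

8


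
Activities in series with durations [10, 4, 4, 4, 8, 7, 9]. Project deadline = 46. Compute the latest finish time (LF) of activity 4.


LF(activity 4) = deadline - sum of successor durations
Successors: activities 5 through 7 with durations [8, 7, 9]
Sum of successor durations = 24
LF = 46 - 24 = 22

22


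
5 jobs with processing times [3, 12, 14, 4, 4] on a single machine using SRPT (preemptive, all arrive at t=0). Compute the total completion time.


Since all jobs arrive at t=0, SRPT equals SPT ordering.
SPT order: [3, 4, 4, 12, 14]
Completion times:
  Job 1: p=3, C=3
  Job 2: p=4, C=7
  Job 3: p=4, C=11
  Job 4: p=12, C=23
  Job 5: p=14, C=37
Total completion time = 3 + 7 + 11 + 23 + 37 = 81

81


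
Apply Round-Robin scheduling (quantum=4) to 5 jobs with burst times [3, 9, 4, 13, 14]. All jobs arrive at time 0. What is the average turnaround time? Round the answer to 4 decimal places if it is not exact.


Time quantum = 4
Execution trace:
  J1 runs 3 units, time = 3
  J2 runs 4 units, time = 7
  J3 runs 4 units, time = 11
  J4 runs 4 units, time = 15
  J5 runs 4 units, time = 19
  J2 runs 4 units, time = 23
  J4 runs 4 units, time = 27
  J5 runs 4 units, time = 31
  J2 runs 1 units, time = 32
  J4 runs 4 units, time = 36
  J5 runs 4 units, time = 40
  J4 runs 1 units, time = 41
  J5 runs 2 units, time = 43
Finish times: [3, 32, 11, 41, 43]
Average turnaround = 130/5 = 26.0

26.0


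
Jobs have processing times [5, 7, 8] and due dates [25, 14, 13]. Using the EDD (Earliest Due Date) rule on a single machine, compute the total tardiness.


Sort by due date (EDD order): [(8, 13), (7, 14), (5, 25)]
Compute completion times and tardiness:
  Job 1: p=8, d=13, C=8, tardiness=max(0,8-13)=0
  Job 2: p=7, d=14, C=15, tardiness=max(0,15-14)=1
  Job 3: p=5, d=25, C=20, tardiness=max(0,20-25)=0
Total tardiness = 1

1


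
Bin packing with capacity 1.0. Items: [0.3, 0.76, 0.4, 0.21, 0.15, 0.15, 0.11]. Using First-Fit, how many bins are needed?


Place items sequentially using First-Fit:
  Item 0.3 -> new Bin 1
  Item 0.76 -> new Bin 2
  Item 0.4 -> Bin 1 (now 0.7)
  Item 0.21 -> Bin 1 (now 0.91)
  Item 0.15 -> Bin 2 (now 0.91)
  Item 0.15 -> new Bin 3
  Item 0.11 -> Bin 3 (now 0.26)
Total bins used = 3

3


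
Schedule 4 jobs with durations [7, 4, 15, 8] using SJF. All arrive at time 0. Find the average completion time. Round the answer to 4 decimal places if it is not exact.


SJF order (ascending): [4, 7, 8, 15]
Completion times:
  Job 1: burst=4, C=4
  Job 2: burst=7, C=11
  Job 3: burst=8, C=19
  Job 4: burst=15, C=34
Average completion = 68/4 = 17.0

17.0


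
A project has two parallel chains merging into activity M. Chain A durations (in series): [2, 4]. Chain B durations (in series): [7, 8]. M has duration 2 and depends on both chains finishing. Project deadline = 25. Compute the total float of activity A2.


Forward pass: ES(A2) = sum of predecessors on chain A = 2
EF = ES + duration = 2 + 4 = 6
Backward pass: LF(M) = deadline = 25; LS(M) = 25 - 2 = 23
LF(A2) = LS(M) - sum(successors on chain A) = 23 - 0 = 23
LS = LF - duration = 23 - 4 = 19
Total float = LS - ES = 19 - 2 = 17

17


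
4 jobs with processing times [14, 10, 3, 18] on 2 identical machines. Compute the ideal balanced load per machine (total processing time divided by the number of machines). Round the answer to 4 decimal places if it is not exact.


Total processing time = 14 + 10 + 3 + 18 = 45
Number of machines = 2
Ideal balanced load = 45 / 2 = 22.5

22.5


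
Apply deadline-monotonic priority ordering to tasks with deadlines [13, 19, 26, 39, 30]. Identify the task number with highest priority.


Sort tasks by relative deadline (ascending):
  Task 1: deadline = 13
  Task 2: deadline = 19
  Task 3: deadline = 26
  Task 5: deadline = 30
  Task 4: deadline = 39
Priority order (highest first): [1, 2, 3, 5, 4]
Highest priority task = 1

1


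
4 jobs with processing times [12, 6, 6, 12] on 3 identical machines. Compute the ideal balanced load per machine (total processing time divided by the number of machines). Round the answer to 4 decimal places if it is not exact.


Total processing time = 12 + 6 + 6 + 12 = 36
Number of machines = 3
Ideal balanced load = 36 / 3 = 12.0

12.0


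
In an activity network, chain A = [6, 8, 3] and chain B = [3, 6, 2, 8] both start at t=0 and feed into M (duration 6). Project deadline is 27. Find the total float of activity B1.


Forward pass: ES(B1) = sum of predecessors on chain B = 0
EF = ES + duration = 0 + 3 = 3
Backward pass: LF(M) = deadline = 27; LS(M) = 27 - 6 = 21
LF(B1) = LS(M) - sum(successors on chain B) = 21 - 16 = 5
LS = LF - duration = 5 - 3 = 2
Total float = LS - ES = 2 - 0 = 2

2


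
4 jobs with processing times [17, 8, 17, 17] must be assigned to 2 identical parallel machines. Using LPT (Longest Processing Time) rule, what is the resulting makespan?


Sort jobs in decreasing order (LPT): [17, 17, 17, 8]
Assign each job to the least loaded machine:
  Machine 1: jobs [17, 17], load = 34
  Machine 2: jobs [17, 8], load = 25
Makespan = max load = 34

34


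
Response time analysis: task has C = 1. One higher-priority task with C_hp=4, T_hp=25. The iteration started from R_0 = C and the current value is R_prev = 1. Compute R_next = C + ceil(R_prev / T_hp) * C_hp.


R_next = C + ceil(R_prev / T_hp) * C_hp
ceil(1 / 25) = ceil(0.04) = 1
Interference = 1 * 4 = 4
R_next = 1 + 4 = 5

5


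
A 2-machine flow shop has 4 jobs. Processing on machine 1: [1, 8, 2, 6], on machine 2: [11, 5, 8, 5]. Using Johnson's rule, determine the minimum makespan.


Apply Johnson's rule:
  Group 1 (a <= b): [(1, 1, 11), (3, 2, 8)]
  Group 2 (a > b): [(2, 8, 5), (4, 6, 5)]
Optimal job order: [1, 3, 2, 4]
Schedule:
  Job 1: M1 done at 1, M2 done at 12
  Job 3: M1 done at 3, M2 done at 20
  Job 2: M1 done at 11, M2 done at 25
  Job 4: M1 done at 17, M2 done at 30
Makespan = 30

30


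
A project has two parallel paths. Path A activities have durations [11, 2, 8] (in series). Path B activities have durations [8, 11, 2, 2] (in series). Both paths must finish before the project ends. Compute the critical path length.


Path A total = 11 + 2 + 8 = 21
Path B total = 8 + 11 + 2 + 2 = 23
Critical path = longest path = max(21, 23) = 23

23


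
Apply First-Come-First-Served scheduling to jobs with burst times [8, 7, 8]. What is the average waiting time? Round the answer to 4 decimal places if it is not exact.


FCFS order (as given): [8, 7, 8]
Waiting times:
  Job 1: wait = 0
  Job 2: wait = 8
  Job 3: wait = 15
Sum of waiting times = 23
Average waiting time = 23/3 = 7.6667

7.6667


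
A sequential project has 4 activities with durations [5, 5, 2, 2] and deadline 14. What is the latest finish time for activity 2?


LF(activity 2) = deadline - sum of successor durations
Successors: activities 3 through 4 with durations [2, 2]
Sum of successor durations = 4
LF = 14 - 4 = 10

10


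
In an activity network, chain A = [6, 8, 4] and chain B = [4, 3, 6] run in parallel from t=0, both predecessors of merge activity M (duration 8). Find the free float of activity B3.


ES(B3) = sum of predecessors on chain B = 7
EF(B3) = ES + duration = 7 + 6 = 13
Successor of B3 is M. ES(M) = max(sum(A), sum(B)) = max(18, 13) = 18
Free float = ES(successor) - EF(current) = 18 - 13 = 5

5


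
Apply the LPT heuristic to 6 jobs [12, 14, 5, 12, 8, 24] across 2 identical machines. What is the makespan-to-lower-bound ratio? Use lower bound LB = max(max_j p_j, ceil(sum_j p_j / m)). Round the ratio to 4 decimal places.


LPT order: [24, 14, 12, 12, 8, 5]
Machine loads after assignment: [36, 39]
LPT makespan = 39
Lower bound = max(max_job, ceil(total/2)) = max(24, 38) = 38
Ratio = 39 / 38 = 1.0263

1.0263


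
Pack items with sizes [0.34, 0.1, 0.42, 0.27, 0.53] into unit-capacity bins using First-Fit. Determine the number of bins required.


Place items sequentially using First-Fit:
  Item 0.34 -> new Bin 1
  Item 0.1 -> Bin 1 (now 0.44)
  Item 0.42 -> Bin 1 (now 0.86)
  Item 0.27 -> new Bin 2
  Item 0.53 -> Bin 2 (now 0.8)
Total bins used = 2

2


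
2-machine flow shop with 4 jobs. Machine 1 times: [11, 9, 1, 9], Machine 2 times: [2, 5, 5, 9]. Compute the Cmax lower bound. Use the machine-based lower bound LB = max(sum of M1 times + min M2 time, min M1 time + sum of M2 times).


LB1 = sum(M1 times) + min(M2 times) = 30 + 2 = 32
LB2 = min(M1 times) + sum(M2 times) = 1 + 21 = 22
Lower bound = max(LB1, LB2) = max(32, 22) = 32

32


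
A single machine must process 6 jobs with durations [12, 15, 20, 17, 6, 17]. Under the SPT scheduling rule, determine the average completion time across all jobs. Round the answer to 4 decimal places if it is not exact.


Sort jobs by processing time (SPT order): [6, 12, 15, 17, 17, 20]
Compute completion times sequentially:
  Job 1: processing = 6, completes at 6
  Job 2: processing = 12, completes at 18
  Job 3: processing = 15, completes at 33
  Job 4: processing = 17, completes at 50
  Job 5: processing = 17, completes at 67
  Job 6: processing = 20, completes at 87
Sum of completion times = 261
Average completion time = 261/6 = 43.5

43.5


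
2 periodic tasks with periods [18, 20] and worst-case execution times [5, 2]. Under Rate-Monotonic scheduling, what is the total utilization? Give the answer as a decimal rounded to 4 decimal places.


Compute individual utilizations (exact fractions):
  Task 1: C/T = 5/18 (approx. 0.2778)
  Task 2: C/T = 2/20 = 1/10 (approx. 0.1)
Total utilization U = 5/18 + 1/10 = 17/45
Rounded to 4 decimal places: U = 0.3778
RM (Liu & Layland) bound for 2 tasks = 0.828427; compare with U = 17/45 (approx. 0.377778)
U <= bound, so schedulable by RM sufficient condition.

0.3778


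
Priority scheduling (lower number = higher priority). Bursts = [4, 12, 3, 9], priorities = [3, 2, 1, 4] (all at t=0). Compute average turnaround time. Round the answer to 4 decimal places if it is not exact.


Sort by priority (ascending = highest first):
Order: [(1, 3), (2, 12), (3, 4), (4, 9)]
Completion times:
  Priority 1, burst=3, C=3
  Priority 2, burst=12, C=15
  Priority 3, burst=4, C=19
  Priority 4, burst=9, C=28
Average turnaround = 65/4 = 16.25

16.25


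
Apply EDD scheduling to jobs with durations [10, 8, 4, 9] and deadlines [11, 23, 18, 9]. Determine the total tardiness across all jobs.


Sort by due date (EDD order): [(9, 9), (10, 11), (4, 18), (8, 23)]
Compute completion times and tardiness:
  Job 1: p=9, d=9, C=9, tardiness=max(0,9-9)=0
  Job 2: p=10, d=11, C=19, tardiness=max(0,19-11)=8
  Job 3: p=4, d=18, C=23, tardiness=max(0,23-18)=5
  Job 4: p=8, d=23, C=31, tardiness=max(0,31-23)=8
Total tardiness = 21

21


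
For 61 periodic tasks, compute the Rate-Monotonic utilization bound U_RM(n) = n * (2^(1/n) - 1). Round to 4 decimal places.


Compute 2^(1/61) = 1.0114278734
Subtract 1: 1.0114278734 - 1 = 0.0114278734
Multiply by n: 61 * 0.0114278734 = 0.6971002774
Round to 4 dp: 0.6971

0.6971


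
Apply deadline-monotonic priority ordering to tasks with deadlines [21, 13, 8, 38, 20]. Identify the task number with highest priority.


Sort tasks by relative deadline (ascending):
  Task 3: deadline = 8
  Task 2: deadline = 13
  Task 5: deadline = 20
  Task 1: deadline = 21
  Task 4: deadline = 38
Priority order (highest first): [3, 2, 5, 1, 4]
Highest priority task = 3

3


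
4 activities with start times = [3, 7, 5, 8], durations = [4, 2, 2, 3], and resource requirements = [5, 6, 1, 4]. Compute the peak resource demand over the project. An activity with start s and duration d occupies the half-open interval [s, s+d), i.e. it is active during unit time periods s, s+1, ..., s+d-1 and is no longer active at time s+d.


Each activity i is active on [start_i, start_i + duration_i).
Compute total resource usage per time slot:
  t=0: active resources = [], total = 0
  t=1: active resources = [], total = 0
  t=2: active resources = [], total = 0
  t=3: active resources = [5], total = 5
  t=4: active resources = [5], total = 5
  t=5: active resources = [5, 1], total = 6
  t=6: active resources = [5, 1], total = 6
  t=7: active resources = [6], total = 6
  t=8: active resources = [6, 4], total = 10
  t=9: active resources = [4], total = 4
  t=10: active resources = [4], total = 4
Peak resource demand = 10

10


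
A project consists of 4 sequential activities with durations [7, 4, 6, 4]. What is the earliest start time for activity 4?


Activity 4 starts after activities 1 through 3 complete.
Predecessor durations: [7, 4, 6]
ES = 7 + 4 + 6 = 17

17


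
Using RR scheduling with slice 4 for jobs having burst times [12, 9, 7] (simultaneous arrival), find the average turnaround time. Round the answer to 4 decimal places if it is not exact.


Time quantum = 4
Execution trace:
  J1 runs 4 units, time = 4
  J2 runs 4 units, time = 8
  J3 runs 4 units, time = 12
  J1 runs 4 units, time = 16
  J2 runs 4 units, time = 20
  J3 runs 3 units, time = 23
  J1 runs 4 units, time = 27
  J2 runs 1 units, time = 28
Finish times: [27, 28, 23]
Average turnaround = 78/3 = 26.0

26.0


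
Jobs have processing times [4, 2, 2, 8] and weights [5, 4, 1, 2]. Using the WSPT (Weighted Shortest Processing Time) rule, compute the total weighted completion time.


Compute p/w ratios and sort ascending (WSPT): [(2, 4), (4, 5), (2, 1), (8, 2)]
Compute weighted completion times:
  Job (p=2,w=4): C=2, w*C=4*2=8
  Job (p=4,w=5): C=6, w*C=5*6=30
  Job (p=2,w=1): C=8, w*C=1*8=8
  Job (p=8,w=2): C=16, w*C=2*16=32
Total weighted completion time = 78

78


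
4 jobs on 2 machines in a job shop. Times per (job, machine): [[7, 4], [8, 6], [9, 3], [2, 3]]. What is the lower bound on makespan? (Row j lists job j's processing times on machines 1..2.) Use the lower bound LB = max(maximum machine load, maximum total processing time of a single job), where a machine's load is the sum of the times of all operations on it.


Machine loads:
  Machine 1: 7 + 8 + 9 + 2 = 26
  Machine 2: 4 + 6 + 3 + 3 = 16
Max machine load = 26
Job totals:
  Job 1: 11
  Job 2: 14
  Job 3: 12
  Job 4: 5
Max job total = 14
Lower bound = max(26, 14) = 26

26


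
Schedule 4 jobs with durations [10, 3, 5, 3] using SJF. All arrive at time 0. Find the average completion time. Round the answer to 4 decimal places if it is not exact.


SJF order (ascending): [3, 3, 5, 10]
Completion times:
  Job 1: burst=3, C=3
  Job 2: burst=3, C=6
  Job 3: burst=5, C=11
  Job 4: burst=10, C=21
Average completion = 41/4 = 10.25

10.25


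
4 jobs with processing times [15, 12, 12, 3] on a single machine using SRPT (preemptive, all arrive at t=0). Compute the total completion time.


Since all jobs arrive at t=0, SRPT equals SPT ordering.
SPT order: [3, 12, 12, 15]
Completion times:
  Job 1: p=3, C=3
  Job 2: p=12, C=15
  Job 3: p=12, C=27
  Job 4: p=15, C=42
Total completion time = 3 + 15 + 27 + 42 = 87

87


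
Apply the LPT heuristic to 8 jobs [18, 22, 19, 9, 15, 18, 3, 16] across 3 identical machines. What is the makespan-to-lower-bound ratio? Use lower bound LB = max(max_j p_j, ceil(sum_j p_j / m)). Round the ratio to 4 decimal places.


LPT order: [22, 19, 18, 18, 16, 15, 9, 3]
Machine loads after assignment: [37, 44, 39]
LPT makespan = 44
Lower bound = max(max_job, ceil(total/3)) = max(22, 40) = 40
Ratio = 44 / 40 = 1.1

1.1


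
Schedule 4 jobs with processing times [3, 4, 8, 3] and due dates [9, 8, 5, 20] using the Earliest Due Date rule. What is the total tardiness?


Sort by due date (EDD order): [(8, 5), (4, 8), (3, 9), (3, 20)]
Compute completion times and tardiness:
  Job 1: p=8, d=5, C=8, tardiness=max(0,8-5)=3
  Job 2: p=4, d=8, C=12, tardiness=max(0,12-8)=4
  Job 3: p=3, d=9, C=15, tardiness=max(0,15-9)=6
  Job 4: p=3, d=20, C=18, tardiness=max(0,18-20)=0
Total tardiness = 13

13


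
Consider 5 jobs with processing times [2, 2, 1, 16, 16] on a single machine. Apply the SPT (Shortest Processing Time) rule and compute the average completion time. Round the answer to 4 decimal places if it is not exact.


Sort jobs by processing time (SPT order): [1, 2, 2, 16, 16]
Compute completion times sequentially:
  Job 1: processing = 1, completes at 1
  Job 2: processing = 2, completes at 3
  Job 3: processing = 2, completes at 5
  Job 4: processing = 16, completes at 21
  Job 5: processing = 16, completes at 37
Sum of completion times = 67
Average completion time = 67/5 = 13.4

13.4


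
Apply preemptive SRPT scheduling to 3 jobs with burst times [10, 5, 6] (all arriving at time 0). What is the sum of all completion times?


Since all jobs arrive at t=0, SRPT equals SPT ordering.
SPT order: [5, 6, 10]
Completion times:
  Job 1: p=5, C=5
  Job 2: p=6, C=11
  Job 3: p=10, C=21
Total completion time = 5 + 11 + 21 = 37

37


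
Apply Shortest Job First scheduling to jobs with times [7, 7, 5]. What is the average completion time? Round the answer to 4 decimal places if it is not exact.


SJF order (ascending): [5, 7, 7]
Completion times:
  Job 1: burst=5, C=5
  Job 2: burst=7, C=12
  Job 3: burst=7, C=19
Average completion = 36/3 = 12.0

12.0


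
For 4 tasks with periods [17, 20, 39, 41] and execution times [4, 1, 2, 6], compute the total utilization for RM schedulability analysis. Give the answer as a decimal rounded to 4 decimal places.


Compute individual utilizations (exact fractions):
  Task 1: C/T = 4/17 (approx. 0.2353)
  Task 2: C/T = 1/20 (approx. 0.05)
  Task 3: C/T = 2/39 (approx. 0.0513)
  Task 4: C/T = 6/41 (approx. 0.1463)
Total utilization U = 4/17 + 1/20 + 2/39 + 6/41 = 262543/543660
Rounded to 4 decimal places: U = 0.4829
RM (Liu & Layland) bound for 4 tasks = 0.756828; compare with U = 262543/543660 (approx. 0.482918)
U <= bound, so schedulable by RM sufficient condition.

0.4829


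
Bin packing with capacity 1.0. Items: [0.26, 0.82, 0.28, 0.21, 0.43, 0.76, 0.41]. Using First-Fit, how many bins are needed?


Place items sequentially using First-Fit:
  Item 0.26 -> new Bin 1
  Item 0.82 -> new Bin 2
  Item 0.28 -> Bin 1 (now 0.54)
  Item 0.21 -> Bin 1 (now 0.75)
  Item 0.43 -> new Bin 3
  Item 0.76 -> new Bin 4
  Item 0.41 -> Bin 3 (now 0.84)
Total bins used = 4

4


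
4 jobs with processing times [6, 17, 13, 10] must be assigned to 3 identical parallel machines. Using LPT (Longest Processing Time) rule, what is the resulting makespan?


Sort jobs in decreasing order (LPT): [17, 13, 10, 6]
Assign each job to the least loaded machine:
  Machine 1: jobs [17], load = 17
  Machine 2: jobs [13], load = 13
  Machine 3: jobs [10, 6], load = 16
Makespan = max load = 17

17


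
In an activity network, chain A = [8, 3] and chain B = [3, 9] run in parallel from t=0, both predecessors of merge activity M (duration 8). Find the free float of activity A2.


ES(A2) = sum of predecessors on chain A = 8
EF(A2) = ES + duration = 8 + 3 = 11
Successor of A2 is M. ES(M) = max(sum(A), sum(B)) = max(11, 12) = 12
Free float = ES(successor) - EF(current) = 12 - 11 = 1

1


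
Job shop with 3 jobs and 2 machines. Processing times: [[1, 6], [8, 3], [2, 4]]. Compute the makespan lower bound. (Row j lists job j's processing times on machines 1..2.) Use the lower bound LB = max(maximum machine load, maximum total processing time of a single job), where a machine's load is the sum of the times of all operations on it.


Machine loads:
  Machine 1: 1 + 8 + 2 = 11
  Machine 2: 6 + 3 + 4 = 13
Max machine load = 13
Job totals:
  Job 1: 7
  Job 2: 11
  Job 3: 6
Max job total = 11
Lower bound = max(13, 11) = 13

13


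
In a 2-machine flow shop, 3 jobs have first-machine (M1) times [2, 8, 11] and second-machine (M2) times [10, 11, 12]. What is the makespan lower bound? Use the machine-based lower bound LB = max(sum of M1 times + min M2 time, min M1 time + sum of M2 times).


LB1 = sum(M1 times) + min(M2 times) = 21 + 10 = 31
LB2 = min(M1 times) + sum(M2 times) = 2 + 33 = 35
Lower bound = max(LB1, LB2) = max(31, 35) = 35

35


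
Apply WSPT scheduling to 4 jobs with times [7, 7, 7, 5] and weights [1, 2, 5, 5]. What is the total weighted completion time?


Compute p/w ratios and sort ascending (WSPT): [(5, 5), (7, 5), (7, 2), (7, 1)]
Compute weighted completion times:
  Job (p=5,w=5): C=5, w*C=5*5=25
  Job (p=7,w=5): C=12, w*C=5*12=60
  Job (p=7,w=2): C=19, w*C=2*19=38
  Job (p=7,w=1): C=26, w*C=1*26=26
Total weighted completion time = 149

149


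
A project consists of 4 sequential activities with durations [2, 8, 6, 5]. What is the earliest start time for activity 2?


Activity 2 starts after activities 1 through 1 complete.
Predecessor durations: [2]
ES = 2 = 2

2


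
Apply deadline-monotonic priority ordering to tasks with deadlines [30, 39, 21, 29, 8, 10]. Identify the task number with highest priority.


Sort tasks by relative deadline (ascending):
  Task 5: deadline = 8
  Task 6: deadline = 10
  Task 3: deadline = 21
  Task 4: deadline = 29
  Task 1: deadline = 30
  Task 2: deadline = 39
Priority order (highest first): [5, 6, 3, 4, 1, 2]
Highest priority task = 5

5
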